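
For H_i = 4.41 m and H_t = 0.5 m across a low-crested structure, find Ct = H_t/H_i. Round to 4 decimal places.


Ct = H_t / H_i
Ct = 0.5 / 4.41
Ct = 0.1134

0.1134


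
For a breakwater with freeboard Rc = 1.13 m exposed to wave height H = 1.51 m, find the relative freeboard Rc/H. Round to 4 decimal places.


Relative freeboard = Rc / H
= 1.13 / 1.51
= 0.7483

0.7483


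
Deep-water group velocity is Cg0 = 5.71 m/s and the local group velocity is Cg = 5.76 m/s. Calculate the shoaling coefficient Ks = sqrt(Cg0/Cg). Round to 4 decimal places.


Ks = sqrt(Cg0 / Cg)
Ks = sqrt(5.71 / 5.76)
Ks = sqrt(0.9913)
Ks = 0.9957

0.9957


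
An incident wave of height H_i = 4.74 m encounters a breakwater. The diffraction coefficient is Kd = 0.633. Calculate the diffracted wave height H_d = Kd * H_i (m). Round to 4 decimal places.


H_d = Kd * H_i
H_d = 0.633 * 4.74
H_d = 3.0004 m

3.0004


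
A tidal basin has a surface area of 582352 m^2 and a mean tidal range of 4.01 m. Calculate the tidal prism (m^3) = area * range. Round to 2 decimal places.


Tidal prism = Area * Tidal range
P = 582352 * 4.01
P = 2335231.52 m^3

2335231.52


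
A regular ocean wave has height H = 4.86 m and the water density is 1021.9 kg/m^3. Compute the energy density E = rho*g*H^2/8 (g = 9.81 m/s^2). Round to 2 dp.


E = (1/8) * rho * g * H^2
E = (1/8) * 1021.9 * 9.81 * 4.86^2
E = 0.125 * 1021.9 * 9.81 * 23.6196
E = 29597.84 J/m^2

29597.84


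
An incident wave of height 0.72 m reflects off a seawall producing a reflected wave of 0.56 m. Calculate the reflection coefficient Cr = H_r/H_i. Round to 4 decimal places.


Cr = H_r / H_i
Cr = 0.56 / 0.72
Cr = 0.7778

0.7778


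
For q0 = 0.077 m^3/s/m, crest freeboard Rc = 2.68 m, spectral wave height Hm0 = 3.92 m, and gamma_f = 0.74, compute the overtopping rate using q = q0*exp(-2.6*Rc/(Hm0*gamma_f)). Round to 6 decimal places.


q = q0 * exp(-2.6 * Rc / (Hm0 * gamma_f))
Exponent = -2.6 * 2.68 / (3.92 * 0.74)
= -2.6 * 2.68 / 2.9008
= -2.402096
exp(-2.402096) = 0.090528
q = 0.077 * 0.090528
q = 0.006971 m^3/s/m

0.006971


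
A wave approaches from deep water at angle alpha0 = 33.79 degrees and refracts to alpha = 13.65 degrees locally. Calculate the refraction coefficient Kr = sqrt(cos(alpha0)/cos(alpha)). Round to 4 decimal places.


Kr = sqrt(cos(alpha0) / cos(alpha))
cos(33.79) = 0.831082
cos(13.65) = 0.971755
Kr = sqrt(0.831082 / 0.971755)
Kr = sqrt(0.855237)
Kr = 0.9248

0.9248


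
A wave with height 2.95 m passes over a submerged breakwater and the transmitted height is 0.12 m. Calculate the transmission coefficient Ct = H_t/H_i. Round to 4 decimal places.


Ct = H_t / H_i
Ct = 0.12 / 2.95
Ct = 0.0407

0.0407


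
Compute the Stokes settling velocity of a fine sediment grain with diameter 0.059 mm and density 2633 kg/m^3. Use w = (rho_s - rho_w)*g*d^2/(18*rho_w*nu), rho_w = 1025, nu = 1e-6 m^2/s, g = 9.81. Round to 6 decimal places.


w = (rho_s - rho_w) * g * d^2 / (18 * rho_w * nu)
d = 0.059 mm = 0.000059 m
rho_s - rho_w = 2633 - 1025 = 1608
Numerator = 1608 * 9.81 * (0.000059)^2 = 0.000054910965
Denominator = 18 * 1025 * 1e-6 = 0.018450
w = 0.002976 m/s

0.002976


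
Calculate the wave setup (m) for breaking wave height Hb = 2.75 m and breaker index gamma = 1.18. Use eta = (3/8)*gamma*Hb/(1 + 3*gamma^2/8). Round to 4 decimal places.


eta = (3/8) * gamma * Hb / (1 + 3*gamma^2/8)
Numerator = (3/8) * 1.18 * 2.75 = 1.216875
Denominator = 1 + 3*1.18^2/8 = 1 + 0.522150 = 1.522150
eta = 1.216875 / 1.522150
eta = 0.7994 m

0.7994


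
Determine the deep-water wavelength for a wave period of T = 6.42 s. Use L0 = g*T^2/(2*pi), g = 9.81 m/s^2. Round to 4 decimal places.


L0 = g * T^2 / (2 * pi)
L0 = 9.81 * 6.42^2 / (2 * pi)
L0 = 9.81 * 41.2164 / 6.28319
L0 = 404.3329 / 6.28319
L0 = 64.3516 m

64.3516


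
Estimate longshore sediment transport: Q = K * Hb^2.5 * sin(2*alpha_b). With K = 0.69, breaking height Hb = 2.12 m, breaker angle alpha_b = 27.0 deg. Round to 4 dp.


Q = K * Hb^2.5 * sin(2 * alpha_b)
Hb^2.5 = 2.12^2.5 = 6.543945
sin(2 * 27.0) = sin(54.0) = 0.809017
Q = 0.69 * 6.543945 * 0.809017
Q = 3.6530 m^3/s

3.6530


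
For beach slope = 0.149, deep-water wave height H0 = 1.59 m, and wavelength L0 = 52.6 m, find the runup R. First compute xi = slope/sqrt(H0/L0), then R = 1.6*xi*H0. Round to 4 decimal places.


xi = slope / sqrt(H0/L0)
H0/L0 = 1.59/52.6 = 0.030228
sqrt(0.030228) = 0.173862
xi = 0.149 / 0.173862 = 0.857000
R = 1.6 * xi * H0 = 1.6 * 0.857000 * 1.59
R = 2.1802 m

2.1802


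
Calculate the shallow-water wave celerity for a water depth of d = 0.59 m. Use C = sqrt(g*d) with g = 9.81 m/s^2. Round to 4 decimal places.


Using the shallow-water approximation:
C = sqrt(g * d) = sqrt(9.81 * 0.59)
C = sqrt(5.7879)
C = 2.4058 m/s

2.4058


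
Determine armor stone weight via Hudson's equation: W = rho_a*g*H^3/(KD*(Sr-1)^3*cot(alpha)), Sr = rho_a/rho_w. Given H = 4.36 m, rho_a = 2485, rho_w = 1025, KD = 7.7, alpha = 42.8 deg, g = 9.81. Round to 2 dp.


Sr = rho_a / rho_w = 2485 / 1025 = 2.424390
(Sr - 1) = 1.424390
(Sr - 1)^3 = 2.889928
cot(42.8) = 1 / tan(42.8) = 1 / 0.926010 = 1.079902
Numerator = 2485 * 9.81 * 4.36^3 = 2020481.4533
Denominator = 7.7 * 2.889928 * 1.079902 = 24.030452
W = 2020481.4533 / 24.030452
W = 84080.04 N

84080.04


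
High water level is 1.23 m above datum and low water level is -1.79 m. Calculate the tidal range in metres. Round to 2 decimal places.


Tidal range = High water - Low water
Tidal range = 1.23 - (-1.79)
Tidal range = 3.02 m

3.02


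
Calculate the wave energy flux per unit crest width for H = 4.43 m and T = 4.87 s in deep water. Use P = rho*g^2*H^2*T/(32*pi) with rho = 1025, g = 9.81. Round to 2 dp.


P = rho * g^2 * H^2 * T / (32 * pi)
P = 1025 * 9.81^2 * 4.43^2 * 4.87 / (32 * pi)
P = 1025 * 96.2361 * 19.6249 * 4.87 / 100.53096
P = 93777.46 W/m

93777.46


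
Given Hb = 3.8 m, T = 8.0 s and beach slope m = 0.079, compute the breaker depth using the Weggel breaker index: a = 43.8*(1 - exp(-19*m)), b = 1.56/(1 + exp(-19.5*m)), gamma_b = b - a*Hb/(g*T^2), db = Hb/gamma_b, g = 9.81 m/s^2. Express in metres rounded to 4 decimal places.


a = 43.8 * (1 - exp(-19 * m))
exp(-19 * 0.079) = exp(-1.5010) = 0.222907
a = 43.8 * (1 - 0.222907) = 34.036667
b = 1.56 / (1 + exp(-19.5 * m))
exp(-19.5 * 0.079) = exp(-1.5405) = 0.214274
b = 1.56 / (1 + 0.214274) = 1.284718
Hb / (g * T^2) = 3.8 / (9.81 * 8.0^2) = 3.8 / 627.8400 = 0.00605250
gamma_b = b - a * Hb/(g*T^2) = 1.284718 - 34.036667 * 0.00605250 = 1.078712
db = Hb / gamma_b = 3.8 / 1.078712
db = 3.5227 m

3.5227


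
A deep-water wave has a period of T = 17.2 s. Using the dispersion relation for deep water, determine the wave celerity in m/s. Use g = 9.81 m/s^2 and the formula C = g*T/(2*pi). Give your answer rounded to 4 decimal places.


We use the deep-water celerity formula:
C = g * T / (2 * pi)
C = 9.81 * 17.2 / (2 * 3.14159...)
C = 168.732000 / 6.283185
C = 26.8545 m/s

26.8545


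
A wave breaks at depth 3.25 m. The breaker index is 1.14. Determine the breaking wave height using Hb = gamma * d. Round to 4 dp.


Hb = gamma * d
Hb = 1.14 * 3.25
Hb = 3.7050 m

3.7050


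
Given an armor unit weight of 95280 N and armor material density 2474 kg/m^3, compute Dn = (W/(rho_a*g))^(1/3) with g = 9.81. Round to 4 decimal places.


V = W / (rho_a * g)
V = 95280 / (2474 * 9.81)
V = 95280 / 24269.94
V = 3.925844 m^3
Dn = V^(1/3) = 3.925844^(1/3)
Dn = 1.5775 m

1.5775


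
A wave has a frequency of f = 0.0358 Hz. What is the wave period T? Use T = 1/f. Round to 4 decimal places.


T = 1 / f
T = 1 / 0.0358
T = 27.9330 s

27.9330


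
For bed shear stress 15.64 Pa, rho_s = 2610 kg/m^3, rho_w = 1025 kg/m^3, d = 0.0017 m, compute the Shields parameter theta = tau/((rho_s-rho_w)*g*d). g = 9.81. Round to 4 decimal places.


theta = tau / ((rho_s - rho_w) * g * d)
rho_s - rho_w = 2610 - 1025 = 1585
Denominator = 1585 * 9.81 * 0.0017 = 26.433045
theta = 15.64 / 26.433045
theta = 0.5917

0.5917


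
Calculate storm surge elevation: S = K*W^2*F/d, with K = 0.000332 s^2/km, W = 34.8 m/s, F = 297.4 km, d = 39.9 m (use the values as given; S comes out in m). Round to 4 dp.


S = K * W^2 * F / d
W^2 = 34.8^2 = 1211.04
S = 0.000332 * 1211.04 * 297.4 / 39.9
Numerator = 0.000332 * 1211.04 * 297.4 = 119.574214
S = 119.574214 / 39.9 = 2.9968 m

2.9968


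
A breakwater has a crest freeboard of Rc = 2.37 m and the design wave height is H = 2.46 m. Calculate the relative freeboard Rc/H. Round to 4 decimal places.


Relative freeboard = Rc / H
= 2.37 / 2.46
= 0.9634

0.9634


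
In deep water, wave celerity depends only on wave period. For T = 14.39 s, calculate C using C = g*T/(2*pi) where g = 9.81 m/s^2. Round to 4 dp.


We use the deep-water celerity formula:
C = g * T / (2 * pi)
C = 9.81 * 14.39 / (2 * 3.14159...)
C = 141.165900 / 6.283185
C = 22.4673 m/s

22.4673


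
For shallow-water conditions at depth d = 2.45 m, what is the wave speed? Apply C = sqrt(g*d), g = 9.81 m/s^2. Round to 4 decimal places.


Using the shallow-water approximation:
C = sqrt(g * d) = sqrt(9.81 * 2.45)
C = sqrt(24.0345)
C = 4.9025 m/s

4.9025


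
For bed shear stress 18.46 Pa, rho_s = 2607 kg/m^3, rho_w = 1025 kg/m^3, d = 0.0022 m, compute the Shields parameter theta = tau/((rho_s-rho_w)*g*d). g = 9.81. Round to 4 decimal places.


theta = tau / ((rho_s - rho_w) * g * d)
rho_s - rho_w = 2607 - 1025 = 1582
Denominator = 1582 * 9.81 * 0.0022 = 34.142724
theta = 18.46 / 34.142724
theta = 0.5407

0.5407


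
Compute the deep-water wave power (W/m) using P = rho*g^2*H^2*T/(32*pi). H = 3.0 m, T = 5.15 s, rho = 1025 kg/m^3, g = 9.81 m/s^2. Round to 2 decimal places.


P = rho * g^2 * H^2 * T / (32 * pi)
P = 1025 * 9.81^2 * 3.0^2 * 5.15 / (32 * pi)
P = 1025 * 96.2361 * 9.0000 * 5.15 / 100.53096
P = 45479.09 W/m

45479.09


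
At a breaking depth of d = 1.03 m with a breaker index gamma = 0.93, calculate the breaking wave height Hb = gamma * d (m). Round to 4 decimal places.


Hb = gamma * d
Hb = 0.93 * 1.03
Hb = 0.9579 m

0.9579


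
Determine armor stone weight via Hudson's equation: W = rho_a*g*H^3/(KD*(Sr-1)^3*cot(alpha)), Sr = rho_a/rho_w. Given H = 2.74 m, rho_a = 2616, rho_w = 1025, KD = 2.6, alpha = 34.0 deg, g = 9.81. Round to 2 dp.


Sr = rho_a / rho_w = 2616 / 1025 = 2.552195
(Sr - 1) = 1.552195
(Sr - 1)^3 = 3.739719
cot(34.0) = 1 / tan(34.0) = 1 / 0.674509 = 1.482561
Numerator = 2616 * 9.81 * 2.74^3 = 527908.2335
Denominator = 2.6 * 3.739719 * 1.482561 = 14.415339
W = 527908.2335 / 14.415339
W = 36621.29 N

36621.29


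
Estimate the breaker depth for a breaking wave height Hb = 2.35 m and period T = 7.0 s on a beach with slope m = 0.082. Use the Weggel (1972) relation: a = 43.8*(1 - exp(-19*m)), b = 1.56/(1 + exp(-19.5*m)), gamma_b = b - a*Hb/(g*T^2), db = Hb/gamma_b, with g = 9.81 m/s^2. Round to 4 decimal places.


a = 43.8 * (1 - exp(-19 * m))
exp(-19 * 0.082) = exp(-1.5580) = 0.210557
a = 43.8 * (1 - 0.210557) = 34.577614
b = 1.56 / (1 + exp(-19.5 * m))
exp(-19.5 * 0.082) = exp(-1.5990) = 0.202099
b = 1.56 / (1 + 0.202099) = 1.297731
Hb / (g * T^2) = 2.35 / (9.81 * 7.0^2) = 2.35 / 480.6900 = 0.00488881
gamma_b = b - a * Hb/(g*T^2) = 1.297731 - 34.577614 * 0.00488881 = 1.128687
db = Hb / gamma_b = 2.35 / 1.128687
db = 2.0821 m

2.0821


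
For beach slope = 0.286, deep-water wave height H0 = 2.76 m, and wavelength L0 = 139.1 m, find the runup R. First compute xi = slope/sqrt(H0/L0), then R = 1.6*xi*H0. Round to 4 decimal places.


xi = slope / sqrt(H0/L0)
H0/L0 = 2.76/139.1 = 0.019842
sqrt(0.019842) = 0.140861
xi = 0.286 / 0.140861 = 2.030369
R = 1.6 * xi * H0 = 1.6 * 2.030369 * 2.76
R = 8.9661 m

8.9661


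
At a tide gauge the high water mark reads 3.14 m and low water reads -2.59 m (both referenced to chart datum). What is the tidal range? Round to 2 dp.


Tidal range = High water - Low water
Tidal range = 3.14 - (-2.59)
Tidal range = 5.73 m

5.73


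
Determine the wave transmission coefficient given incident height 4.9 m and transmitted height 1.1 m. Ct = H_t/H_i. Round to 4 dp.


Ct = H_t / H_i
Ct = 1.1 / 4.9
Ct = 0.2245

0.2245


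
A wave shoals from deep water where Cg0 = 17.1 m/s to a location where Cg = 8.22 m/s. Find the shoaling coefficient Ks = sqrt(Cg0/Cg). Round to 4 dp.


Ks = sqrt(Cg0 / Cg)
Ks = sqrt(17.1 / 8.22)
Ks = sqrt(2.0803)
Ks = 1.4423

1.4423


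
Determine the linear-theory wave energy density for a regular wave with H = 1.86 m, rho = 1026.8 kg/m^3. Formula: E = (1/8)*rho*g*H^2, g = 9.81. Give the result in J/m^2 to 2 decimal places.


E = (1/8) * rho * g * H^2
E = (1/8) * 1026.8 * 9.81 * 1.86^2
E = 0.125 * 1026.8 * 9.81 * 3.4596
E = 4356.03 J/m^2

4356.03


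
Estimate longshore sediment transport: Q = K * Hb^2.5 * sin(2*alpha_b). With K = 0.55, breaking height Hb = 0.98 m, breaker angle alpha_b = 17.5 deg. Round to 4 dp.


Q = K * Hb^2.5 * sin(2 * alpha_b)
Hb^2.5 = 0.98^2.5 = 0.950747
sin(2 * 17.5) = sin(35.0) = 0.573576
Q = 0.55 * 0.950747 * 0.573576
Q = 0.2999 m^3/s

0.2999


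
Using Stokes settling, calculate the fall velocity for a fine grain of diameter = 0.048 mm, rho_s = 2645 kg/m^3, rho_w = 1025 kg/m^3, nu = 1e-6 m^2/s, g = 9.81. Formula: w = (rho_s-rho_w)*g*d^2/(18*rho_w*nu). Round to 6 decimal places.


w = (rho_s - rho_w) * g * d^2 / (18 * rho_w * nu)
d = 0.048 mm = 0.000048 m
rho_s - rho_w = 2645 - 1025 = 1620
Numerator = 1620 * 9.81 * (0.000048)^2 = 0.000036615629
Denominator = 18 * 1025 * 1e-6 = 0.018450
w = 0.001985 m/s

0.001985


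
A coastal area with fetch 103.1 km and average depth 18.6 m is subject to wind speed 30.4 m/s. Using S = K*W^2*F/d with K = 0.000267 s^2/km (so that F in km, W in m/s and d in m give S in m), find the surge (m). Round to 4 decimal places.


S = K * W^2 * F / d
W^2 = 30.4^2 = 924.16
S = 0.000267 * 924.16 * 103.1 / 18.6
Numerator = 0.000267 * 924.16 * 103.1 = 25.439999
S = 25.439999 / 18.6 = 1.3677 m

1.3677


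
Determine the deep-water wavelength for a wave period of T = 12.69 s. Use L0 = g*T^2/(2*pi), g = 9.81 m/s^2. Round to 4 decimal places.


L0 = g * T^2 / (2 * pi)
L0 = 9.81 * 12.69^2 / (2 * pi)
L0 = 9.81 * 161.0361 / 6.28319
L0 = 1579.7641 / 6.28319
L0 = 251.4273 m

251.4273


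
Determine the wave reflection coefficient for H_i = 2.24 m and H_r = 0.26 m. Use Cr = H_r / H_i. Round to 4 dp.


Cr = H_r / H_i
Cr = 0.26 / 2.24
Cr = 0.1161

0.1161


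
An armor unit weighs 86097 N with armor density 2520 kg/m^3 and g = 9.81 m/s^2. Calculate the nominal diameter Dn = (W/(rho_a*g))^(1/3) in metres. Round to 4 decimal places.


V = W / (rho_a * g)
V = 86097 / (2520 * 9.81)
V = 86097 / 24721.20
V = 3.482719 m^3
Dn = V^(1/3) = 3.482719^(1/3)
Dn = 1.5158 m

1.5158


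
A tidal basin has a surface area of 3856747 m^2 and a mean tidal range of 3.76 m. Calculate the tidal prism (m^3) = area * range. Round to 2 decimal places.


Tidal prism = Area * Tidal range
P = 3856747 * 3.76
P = 14501368.72 m^3

14501368.72


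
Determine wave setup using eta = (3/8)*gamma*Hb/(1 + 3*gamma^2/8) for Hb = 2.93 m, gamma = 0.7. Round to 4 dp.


eta = (3/8) * gamma * Hb / (1 + 3*gamma^2/8)
Numerator = (3/8) * 0.7 * 2.93 = 0.769125
Denominator = 1 + 3*0.7^2/8 = 1 + 0.183750 = 1.183750
eta = 0.769125 / 1.183750
eta = 0.6497 m

0.6497


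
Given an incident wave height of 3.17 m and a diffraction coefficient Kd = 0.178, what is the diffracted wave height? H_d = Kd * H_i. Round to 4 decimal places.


H_d = Kd * H_i
H_d = 0.178 * 3.17
H_d = 0.5643 m

0.5643


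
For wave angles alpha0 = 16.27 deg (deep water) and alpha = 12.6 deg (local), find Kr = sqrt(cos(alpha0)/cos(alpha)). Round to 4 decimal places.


Kr = sqrt(cos(alpha0) / cos(alpha))
cos(16.27) = 0.959952
cos(12.6) = 0.975917
Kr = sqrt(0.959952 / 0.975917)
Kr = sqrt(0.983641)
Kr = 0.9918

0.9918


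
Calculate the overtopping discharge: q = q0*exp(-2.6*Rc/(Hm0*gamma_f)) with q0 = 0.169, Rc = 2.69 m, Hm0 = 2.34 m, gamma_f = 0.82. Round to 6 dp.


q = q0 * exp(-2.6 * Rc / (Hm0 * gamma_f))
Exponent = -2.6 * 2.69 / (2.34 * 0.82)
= -2.6 * 2.69 / 1.9188
= -3.644986
exp(-3.644986) = 0.026122
q = 0.169 * 0.026122
q = 0.004415 m^3/s/m

0.004415


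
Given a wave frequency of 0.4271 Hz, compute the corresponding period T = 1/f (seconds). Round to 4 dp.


T = 1 / f
T = 1 / 0.4271
T = 2.3414 s

2.3414


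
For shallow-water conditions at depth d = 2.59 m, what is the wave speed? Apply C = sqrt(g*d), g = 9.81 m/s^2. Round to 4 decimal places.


Using the shallow-water approximation:
C = sqrt(g * d) = sqrt(9.81 * 2.59)
C = sqrt(25.4079)
C = 5.0406 m/s

5.0406


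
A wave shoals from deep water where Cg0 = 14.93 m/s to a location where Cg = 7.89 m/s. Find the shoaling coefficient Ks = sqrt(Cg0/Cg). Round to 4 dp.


Ks = sqrt(Cg0 / Cg)
Ks = sqrt(14.93 / 7.89)
Ks = sqrt(1.8923)
Ks = 1.3756

1.3756


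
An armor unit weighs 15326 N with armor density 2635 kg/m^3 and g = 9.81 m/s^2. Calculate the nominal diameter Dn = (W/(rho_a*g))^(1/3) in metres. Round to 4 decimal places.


V = W / (rho_a * g)
V = 15326 / (2635 * 9.81)
V = 15326 / 25849.35
V = 0.592897 m^3
Dn = V^(1/3) = 0.592897^(1/3)
Dn = 0.8401 m

0.8401


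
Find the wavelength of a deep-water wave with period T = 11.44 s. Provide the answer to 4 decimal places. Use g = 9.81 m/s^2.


L0 = g * T^2 / (2 * pi)
L0 = 9.81 * 11.44^2 / (2 * pi)
L0 = 9.81 * 130.8736 / 6.28319
L0 = 1283.8700 / 6.28319
L0 = 204.3343 m

204.3343


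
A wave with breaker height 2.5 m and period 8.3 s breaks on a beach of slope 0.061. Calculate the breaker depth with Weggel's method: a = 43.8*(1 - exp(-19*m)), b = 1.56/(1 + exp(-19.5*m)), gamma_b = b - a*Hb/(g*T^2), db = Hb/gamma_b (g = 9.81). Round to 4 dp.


a = 43.8 * (1 - exp(-19 * m))
exp(-19 * 0.061) = exp(-1.1590) = 0.313800
a = 43.8 * (1 - 0.313800) = 30.055568
b = 1.56 / (1 + exp(-19.5 * m))
exp(-19.5 * 0.061) = exp(-1.1895) = 0.304373
b = 1.56 / (1 + 0.304373) = 1.195977
Hb / (g * T^2) = 2.5 / (9.81 * 8.3^2) = 2.5 / 675.8109 = 0.00369926
gamma_b = b - a * Hb/(g*T^2) = 1.195977 - 30.055568 * 0.00369926 = 1.084793
db = Hb / gamma_b = 2.5 / 1.084793
db = 2.3046 m

2.3046


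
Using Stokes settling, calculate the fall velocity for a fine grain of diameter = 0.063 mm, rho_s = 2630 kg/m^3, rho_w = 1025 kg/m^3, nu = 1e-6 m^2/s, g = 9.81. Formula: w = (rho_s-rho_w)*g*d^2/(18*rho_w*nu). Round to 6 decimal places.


w = (rho_s - rho_w) * g * d^2 / (18 * rho_w * nu)
d = 0.063 mm = 0.000063 m
rho_s - rho_w = 2630 - 1025 = 1605
Numerator = 1605 * 9.81 * (0.000063)^2 = 0.000062492103
Denominator = 18 * 1025 * 1e-6 = 0.018450
w = 0.003387 m/s

0.003387


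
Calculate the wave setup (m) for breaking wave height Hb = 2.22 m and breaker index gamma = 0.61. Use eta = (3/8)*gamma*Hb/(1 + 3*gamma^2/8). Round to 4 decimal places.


eta = (3/8) * gamma * Hb / (1 + 3*gamma^2/8)
Numerator = (3/8) * 0.61 * 2.22 = 0.507825
Denominator = 1 + 3*0.61^2/8 = 1 + 0.139538 = 1.139538
eta = 0.507825 / 1.139538
eta = 0.4456 m

0.4456


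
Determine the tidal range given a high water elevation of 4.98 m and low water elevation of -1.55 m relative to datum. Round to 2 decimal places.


Tidal range = High water - Low water
Tidal range = 4.98 - (-1.55)
Tidal range = 6.53 m

6.53


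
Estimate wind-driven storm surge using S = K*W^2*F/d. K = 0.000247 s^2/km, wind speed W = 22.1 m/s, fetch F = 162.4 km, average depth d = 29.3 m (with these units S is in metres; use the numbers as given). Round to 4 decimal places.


S = K * W^2 * F / d
W^2 = 22.1^2 = 488.41
S = 0.000247 * 488.41 * 162.4 / 29.3
Numerator = 0.000247 * 488.41 * 162.4 = 19.591493
S = 19.591493 / 29.3 = 0.6687 m

0.6687


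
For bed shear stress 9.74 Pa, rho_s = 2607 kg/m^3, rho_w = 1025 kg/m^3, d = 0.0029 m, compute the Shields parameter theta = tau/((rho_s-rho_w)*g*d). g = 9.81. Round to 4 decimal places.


theta = tau / ((rho_s - rho_w) * g * d)
rho_s - rho_w = 2607 - 1025 = 1582
Denominator = 1582 * 9.81 * 0.0029 = 45.006318
theta = 9.74 / 45.006318
theta = 0.2164

0.2164


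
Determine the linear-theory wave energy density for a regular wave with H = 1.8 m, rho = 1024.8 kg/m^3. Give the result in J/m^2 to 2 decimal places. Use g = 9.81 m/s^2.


E = (1/8) * rho * g * H^2
E = (1/8) * 1024.8 * 9.81 * 1.8^2
E = 0.125 * 1024.8 * 9.81 * 3.2400
E = 4071.58 J/m^2

4071.58


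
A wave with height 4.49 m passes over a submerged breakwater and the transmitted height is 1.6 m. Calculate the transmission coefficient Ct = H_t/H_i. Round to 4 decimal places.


Ct = H_t / H_i
Ct = 1.6 / 4.49
Ct = 0.3563

0.3563


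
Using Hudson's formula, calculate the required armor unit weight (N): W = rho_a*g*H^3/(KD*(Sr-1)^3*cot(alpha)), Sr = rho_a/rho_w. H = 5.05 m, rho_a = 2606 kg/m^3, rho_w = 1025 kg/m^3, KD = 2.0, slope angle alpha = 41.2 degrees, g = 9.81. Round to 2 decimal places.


Sr = rho_a / rho_w = 2606 / 1025 = 2.542439
(Sr - 1) = 1.542439
(Sr - 1)^3 = 3.669645
cot(41.2) = 1 / tan(41.2) = 1 / 0.875434 = 1.142291
Numerator = 2606 * 9.81 * 5.05^3 = 3292437.6029
Denominator = 2.0 * 3.669645 * 1.142291 = 8.383603
W = 3292437.6029 / 8.383603
W = 392723.48 N

392723.48


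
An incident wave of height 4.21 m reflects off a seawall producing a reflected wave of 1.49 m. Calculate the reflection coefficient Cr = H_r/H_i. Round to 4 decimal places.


Cr = H_r / H_i
Cr = 1.49 / 4.21
Cr = 0.3539

0.3539


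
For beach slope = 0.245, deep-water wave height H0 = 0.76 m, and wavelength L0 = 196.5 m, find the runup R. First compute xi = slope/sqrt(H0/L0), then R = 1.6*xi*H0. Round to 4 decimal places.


xi = slope / sqrt(H0/L0)
H0/L0 = 0.76/196.5 = 0.003868
sqrt(0.003868) = 0.062191
xi = 0.245 / 0.062191 = 3.939495
R = 1.6 * xi * H0 = 1.6 * 3.939495 * 0.76
R = 4.7904 m

4.7904


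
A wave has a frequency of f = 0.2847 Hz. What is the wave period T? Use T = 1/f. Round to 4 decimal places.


T = 1 / f
T = 1 / 0.2847
T = 3.5125 s

3.5125


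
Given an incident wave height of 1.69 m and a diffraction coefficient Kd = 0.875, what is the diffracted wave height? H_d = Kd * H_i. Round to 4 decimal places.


H_d = Kd * H_i
H_d = 0.875 * 1.69
H_d = 1.4788 m

1.4788


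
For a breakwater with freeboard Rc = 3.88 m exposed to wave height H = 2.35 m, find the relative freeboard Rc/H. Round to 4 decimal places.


Relative freeboard = Rc / H
= 3.88 / 2.35
= 1.6511

1.6511


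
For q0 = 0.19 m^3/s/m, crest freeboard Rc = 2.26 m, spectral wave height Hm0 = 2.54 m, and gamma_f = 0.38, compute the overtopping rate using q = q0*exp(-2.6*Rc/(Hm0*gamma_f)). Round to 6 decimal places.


q = q0 * exp(-2.6 * Rc / (Hm0 * gamma_f))
Exponent = -2.6 * 2.26 / (2.54 * 0.38)
= -2.6 * 2.26 / 0.9652
= -6.087857
exp(-6.087857) = 0.002270
q = 0.19 * 0.002270
q = 0.000431 m^3/s/m

0.000431


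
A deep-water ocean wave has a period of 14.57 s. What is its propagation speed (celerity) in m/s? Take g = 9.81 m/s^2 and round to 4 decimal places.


We use the deep-water celerity formula:
C = g * T / (2 * pi)
C = 9.81 * 14.57 / (2 * 3.14159...)
C = 142.931700 / 6.283185
C = 22.7483 m/s

22.7483


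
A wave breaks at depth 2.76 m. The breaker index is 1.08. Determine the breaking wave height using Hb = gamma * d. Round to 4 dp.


Hb = gamma * d
Hb = 1.08 * 2.76
Hb = 2.9808 m

2.9808


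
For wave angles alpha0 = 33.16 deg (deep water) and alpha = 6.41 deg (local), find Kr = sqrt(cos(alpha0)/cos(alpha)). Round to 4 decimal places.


Kr = sqrt(cos(alpha0) / cos(alpha))
cos(33.16) = 0.837146
cos(6.41) = 0.993748
Kr = sqrt(0.837146 / 0.993748)
Kr = sqrt(0.842413)
Kr = 0.9178

0.9178


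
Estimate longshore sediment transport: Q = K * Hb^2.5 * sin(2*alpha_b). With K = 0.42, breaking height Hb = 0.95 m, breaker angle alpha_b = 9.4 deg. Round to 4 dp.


Q = K * Hb^2.5 * sin(2 * alpha_b)
Hb^2.5 = 0.95^2.5 = 0.879648
sin(2 * 9.4) = sin(18.8) = 0.322266
Q = 0.42 * 0.879648 * 0.322266
Q = 0.1191 m^3/s

0.1191


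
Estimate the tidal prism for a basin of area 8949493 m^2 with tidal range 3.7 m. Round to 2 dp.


Tidal prism = Area * Tidal range
P = 8949493 * 3.7
P = 33113124.10 m^3

33113124.10


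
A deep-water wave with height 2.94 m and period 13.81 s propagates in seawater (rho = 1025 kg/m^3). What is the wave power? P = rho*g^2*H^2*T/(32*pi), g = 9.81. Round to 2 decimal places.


P = rho * g^2 * H^2 * T / (32 * pi)
P = 1025 * 9.81^2 * 2.94^2 * 13.81 / (32 * pi)
P = 1025 * 96.2361 * 8.6436 * 13.81 / 100.53096
P = 117125.21 W/m

117125.21


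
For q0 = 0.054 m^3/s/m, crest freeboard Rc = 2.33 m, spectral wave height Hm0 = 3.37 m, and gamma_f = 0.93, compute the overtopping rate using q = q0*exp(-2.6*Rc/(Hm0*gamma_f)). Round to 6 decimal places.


q = q0 * exp(-2.6 * Rc / (Hm0 * gamma_f))
Exponent = -2.6 * 2.33 / (3.37 * 0.93)
= -2.6 * 2.33 / 3.1341
= -1.932931
exp(-1.932931) = 0.144723
q = 0.054 * 0.144723
q = 0.007815 m^3/s/m

0.007815


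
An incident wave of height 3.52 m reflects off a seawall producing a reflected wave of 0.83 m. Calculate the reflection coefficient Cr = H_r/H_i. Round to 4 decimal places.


Cr = H_r / H_i
Cr = 0.83 / 3.52
Cr = 0.2358

0.2358


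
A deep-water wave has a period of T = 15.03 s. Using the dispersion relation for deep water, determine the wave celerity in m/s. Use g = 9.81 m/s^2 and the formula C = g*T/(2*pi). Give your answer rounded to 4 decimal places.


We use the deep-water celerity formula:
C = g * T / (2 * pi)
C = 9.81 * 15.03 / (2 * 3.14159...)
C = 147.444300 / 6.283185
C = 23.4665 m/s

23.4665


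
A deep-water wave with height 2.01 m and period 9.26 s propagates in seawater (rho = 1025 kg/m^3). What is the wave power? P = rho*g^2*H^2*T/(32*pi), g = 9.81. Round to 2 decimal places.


P = rho * g^2 * H^2 * T / (32 * pi)
P = 1025 * 9.81^2 * 2.01^2 * 9.26 / (32 * pi)
P = 1025 * 96.2361 * 4.0401 * 9.26 / 100.53096
P = 36708.37 W/m

36708.37


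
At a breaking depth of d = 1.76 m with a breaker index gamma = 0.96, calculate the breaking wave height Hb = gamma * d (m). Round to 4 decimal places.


Hb = gamma * d
Hb = 0.96 * 1.76
Hb = 1.6896 m

1.6896


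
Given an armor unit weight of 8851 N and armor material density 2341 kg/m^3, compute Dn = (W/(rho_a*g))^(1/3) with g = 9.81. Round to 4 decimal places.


V = W / (rho_a * g)
V = 8851 / (2341 * 9.81)
V = 8851 / 22965.21
V = 0.385409 m^3
Dn = V^(1/3) = 0.385409^(1/3)
Dn = 0.7277 m

0.7277


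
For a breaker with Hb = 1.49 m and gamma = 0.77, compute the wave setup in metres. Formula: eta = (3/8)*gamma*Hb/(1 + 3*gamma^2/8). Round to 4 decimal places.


eta = (3/8) * gamma * Hb / (1 + 3*gamma^2/8)
Numerator = (3/8) * 0.77 * 1.49 = 0.430237
Denominator = 1 + 3*0.77^2/8 = 1 + 0.222338 = 1.222338
eta = 0.430237 / 1.222338
eta = 0.3520 m

0.3520


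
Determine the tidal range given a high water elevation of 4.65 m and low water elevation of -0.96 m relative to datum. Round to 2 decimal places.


Tidal range = High water - Low water
Tidal range = 4.65 - (-0.96)
Tidal range = 5.61 m

5.61


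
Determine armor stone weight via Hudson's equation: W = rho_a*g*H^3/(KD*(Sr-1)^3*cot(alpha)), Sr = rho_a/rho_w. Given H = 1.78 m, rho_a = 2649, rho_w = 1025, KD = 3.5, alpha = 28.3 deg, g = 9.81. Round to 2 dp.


Sr = rho_a / rho_w = 2649 / 1025 = 2.584390
(Sr - 1) = 1.584390
(Sr - 1)^3 = 3.977283
cot(28.3) = 1 / tan(28.3) = 1 / 0.538445 = 1.857202
Numerator = 2649 * 9.81 * 1.78^3 = 146558.4869
Denominator = 3.5 * 3.977283 * 1.857202 = 25.853156
W = 146558.4869 / 25.853156
W = 5668.88 N

5668.88


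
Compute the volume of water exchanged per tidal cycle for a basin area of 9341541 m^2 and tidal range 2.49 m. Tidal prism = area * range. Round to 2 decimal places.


Tidal prism = Area * Tidal range
P = 9341541 * 2.49
P = 23260437.09 m^3

23260437.09


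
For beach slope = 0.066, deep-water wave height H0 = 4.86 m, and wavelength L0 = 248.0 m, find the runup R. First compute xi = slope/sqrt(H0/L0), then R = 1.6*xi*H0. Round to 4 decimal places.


xi = slope / sqrt(H0/L0)
H0/L0 = 4.86/248.0 = 0.019597
sqrt(0.019597) = 0.139988
xi = 0.066 / 0.139988 = 0.471467
R = 1.6 * xi * H0 = 1.6 * 0.471467 * 4.86
R = 3.6661 m

3.6661


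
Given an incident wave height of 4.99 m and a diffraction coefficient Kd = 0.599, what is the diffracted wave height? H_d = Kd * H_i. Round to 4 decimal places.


H_d = Kd * H_i
H_d = 0.599 * 4.99
H_d = 2.9890 m

2.9890


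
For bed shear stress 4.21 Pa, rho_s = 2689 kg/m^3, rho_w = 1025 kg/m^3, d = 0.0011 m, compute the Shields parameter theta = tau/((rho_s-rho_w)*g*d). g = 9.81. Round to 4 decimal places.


theta = tau / ((rho_s - rho_w) * g * d)
rho_s - rho_w = 2689 - 1025 = 1664
Denominator = 1664 * 9.81 * 0.0011 = 17.956224
theta = 4.21 / 17.956224
theta = 0.2345

0.2345


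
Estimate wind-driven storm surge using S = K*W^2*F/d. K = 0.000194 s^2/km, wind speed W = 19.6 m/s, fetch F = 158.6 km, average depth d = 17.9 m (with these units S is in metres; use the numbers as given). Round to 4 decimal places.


S = K * W^2 * F / d
W^2 = 19.6^2 = 384.16
S = 0.000194 * 384.16 * 158.6 / 17.9
Numerator = 0.000194 * 384.16 * 158.6 = 11.819989
S = 11.819989 / 17.9 = 0.6603 m

0.6603


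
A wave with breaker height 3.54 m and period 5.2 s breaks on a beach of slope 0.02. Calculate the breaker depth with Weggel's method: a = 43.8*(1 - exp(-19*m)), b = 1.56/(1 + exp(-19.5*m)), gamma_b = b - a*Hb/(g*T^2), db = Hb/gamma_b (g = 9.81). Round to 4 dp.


a = 43.8 * (1 - exp(-19 * m))
exp(-19 * 0.02) = exp(-0.3800) = 0.683861
a = 43.8 * (1 - 0.683861) = 13.846870
b = 1.56 / (1 + exp(-19.5 * m))
exp(-19.5 * 0.02) = exp(-0.3900) = 0.677057
b = 1.56 / (1 + 0.677057) = 0.930201
Hb / (g * T^2) = 3.54 / (9.81 * 5.2^2) = 3.54 / 265.2624 = 0.01334528
gamma_b = b - a * Hb/(g*T^2) = 0.930201 - 13.846870 * 0.01334528 = 0.745411
db = Hb / gamma_b = 3.54 / 0.745411
db = 4.7491 m

4.7491


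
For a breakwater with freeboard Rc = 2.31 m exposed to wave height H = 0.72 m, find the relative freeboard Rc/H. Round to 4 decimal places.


Relative freeboard = Rc / H
= 2.31 / 0.72
= 3.2083

3.2083


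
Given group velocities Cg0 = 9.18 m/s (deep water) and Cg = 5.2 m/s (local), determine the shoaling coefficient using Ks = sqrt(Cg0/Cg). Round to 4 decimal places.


Ks = sqrt(Cg0 / Cg)
Ks = sqrt(9.18 / 5.2)
Ks = sqrt(1.7654)
Ks = 1.3287

1.3287


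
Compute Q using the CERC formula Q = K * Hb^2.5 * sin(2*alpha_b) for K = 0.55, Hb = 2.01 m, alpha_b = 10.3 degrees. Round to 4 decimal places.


Q = K * Hb^2.5 * sin(2 * alpha_b)
Hb^2.5 = 2.01^2.5 = 5.727830
sin(2 * 10.3) = sin(20.6) = 0.351842
Q = 0.55 * 5.727830 * 0.351842
Q = 1.1084 m^3/s

1.1084


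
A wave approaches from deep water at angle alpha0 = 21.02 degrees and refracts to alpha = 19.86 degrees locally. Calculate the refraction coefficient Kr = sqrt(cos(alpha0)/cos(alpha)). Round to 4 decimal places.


Kr = sqrt(cos(alpha0) / cos(alpha))
cos(21.02) = 0.933455
cos(19.86) = 0.940526
Kr = sqrt(0.933455 / 0.940526)
Kr = sqrt(0.992483)
Kr = 0.9962

0.9962


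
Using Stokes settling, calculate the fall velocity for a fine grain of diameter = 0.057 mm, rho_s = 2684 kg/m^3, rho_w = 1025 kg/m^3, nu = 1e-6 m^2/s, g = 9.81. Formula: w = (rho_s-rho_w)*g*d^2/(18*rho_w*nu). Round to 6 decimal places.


w = (rho_s - rho_w) * g * d^2 / (18 * rho_w * nu)
d = 0.057 mm = 0.000057 m
rho_s - rho_w = 2684 - 1025 = 1659
Numerator = 1659 * 9.81 * (0.000057)^2 = 0.000052876793
Denominator = 18 * 1025 * 1e-6 = 0.018450
w = 0.002866 m/s

0.002866


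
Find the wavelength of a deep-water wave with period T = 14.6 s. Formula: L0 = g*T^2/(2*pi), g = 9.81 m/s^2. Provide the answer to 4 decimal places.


L0 = g * T^2 / (2 * pi)
L0 = 9.81 * 14.6^2 / (2 * pi)
L0 = 9.81 * 213.1600 / 6.28319
L0 = 2091.0996 / 6.28319
L0 = 332.8088 m

332.8088


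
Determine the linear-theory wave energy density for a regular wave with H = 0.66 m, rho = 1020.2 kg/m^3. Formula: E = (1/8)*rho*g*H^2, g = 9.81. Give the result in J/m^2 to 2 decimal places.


E = (1/8) * rho * g * H^2
E = (1/8) * 1020.2 * 9.81 * 0.66^2
E = 0.125 * 1020.2 * 9.81 * 0.4356
E = 544.94 J/m^2

544.94


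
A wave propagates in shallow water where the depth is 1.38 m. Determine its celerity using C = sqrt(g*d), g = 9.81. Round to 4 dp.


Using the shallow-water approximation:
C = sqrt(g * d) = sqrt(9.81 * 1.38)
C = sqrt(13.5378)
C = 3.6794 m/s

3.6794


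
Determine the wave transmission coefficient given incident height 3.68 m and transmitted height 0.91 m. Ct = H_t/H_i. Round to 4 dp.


Ct = H_t / H_i
Ct = 0.91 / 3.68
Ct = 0.2473

0.2473


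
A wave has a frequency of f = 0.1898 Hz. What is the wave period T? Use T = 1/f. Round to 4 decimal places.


T = 1 / f
T = 1 / 0.1898
T = 5.2687 s

5.2687


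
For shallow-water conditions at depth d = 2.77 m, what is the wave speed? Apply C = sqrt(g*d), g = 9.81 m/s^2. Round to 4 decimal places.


Using the shallow-water approximation:
C = sqrt(g * d) = sqrt(9.81 * 2.77)
C = sqrt(27.1737)
C = 5.2128 m/s

5.2128


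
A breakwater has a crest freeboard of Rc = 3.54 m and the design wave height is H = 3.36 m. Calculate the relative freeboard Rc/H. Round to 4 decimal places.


Relative freeboard = Rc / H
= 3.54 / 3.36
= 1.0536

1.0536


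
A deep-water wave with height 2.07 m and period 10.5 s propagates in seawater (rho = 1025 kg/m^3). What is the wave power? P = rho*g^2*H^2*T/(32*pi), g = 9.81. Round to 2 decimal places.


P = rho * g^2 * H^2 * T / (32 * pi)
P = 1025 * 9.81^2 * 2.07^2 * 10.5 / (32 * pi)
P = 1025 * 96.2361 * 4.2849 * 10.5 / 100.53096
P = 44146.07 W/m

44146.07


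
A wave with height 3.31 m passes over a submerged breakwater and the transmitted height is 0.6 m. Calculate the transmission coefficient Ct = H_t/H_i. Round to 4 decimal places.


Ct = H_t / H_i
Ct = 0.6 / 3.31
Ct = 0.1813

0.1813


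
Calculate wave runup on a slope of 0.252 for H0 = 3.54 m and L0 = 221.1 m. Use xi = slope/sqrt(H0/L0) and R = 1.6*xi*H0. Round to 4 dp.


xi = slope / sqrt(H0/L0)
H0/L0 = 3.54/221.1 = 0.016011
sqrt(0.016011) = 0.126534
xi = 0.252 / 0.126534 = 1.991559
R = 1.6 * xi * H0 = 1.6 * 1.991559 * 3.54
R = 11.2802 m

11.2802


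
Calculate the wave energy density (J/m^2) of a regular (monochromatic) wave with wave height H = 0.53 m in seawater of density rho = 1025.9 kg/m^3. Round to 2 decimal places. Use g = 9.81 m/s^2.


E = (1/8) * rho * g * H^2
E = (1/8) * 1025.9 * 9.81 * 0.53^2
E = 0.125 * 1025.9 * 9.81 * 0.2809
E = 353.37 J/m^2

353.37


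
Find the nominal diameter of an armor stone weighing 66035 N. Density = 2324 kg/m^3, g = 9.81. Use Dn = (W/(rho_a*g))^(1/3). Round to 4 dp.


V = W / (rho_a * g)
V = 66035 / (2324 * 9.81)
V = 66035 / 22798.44
V = 2.896470 m^3
Dn = V^(1/3) = 2.896470^(1/3)
Dn = 1.4255 m

1.4255


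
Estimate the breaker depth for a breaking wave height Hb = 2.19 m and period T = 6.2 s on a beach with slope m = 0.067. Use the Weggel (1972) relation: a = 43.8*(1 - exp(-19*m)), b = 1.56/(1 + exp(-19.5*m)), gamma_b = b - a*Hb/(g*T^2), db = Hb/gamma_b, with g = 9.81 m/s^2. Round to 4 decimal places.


a = 43.8 * (1 - exp(-19 * m))
exp(-19 * 0.067) = exp(-1.2730) = 0.279990
a = 43.8 * (1 - 0.279990) = 31.536421
b = 1.56 / (1 + exp(-19.5 * m))
exp(-19.5 * 0.067) = exp(-1.3065) = 0.270766
b = 1.56 / (1 + 0.270766) = 1.227606
Hb / (g * T^2) = 2.19 / (9.81 * 6.2^2) = 2.19 / 377.0964 = 0.00580753
gamma_b = b - a * Hb/(g*T^2) = 1.227606 - 31.536421 * 0.00580753 = 1.044457
db = Hb / gamma_b = 2.19 / 1.044457
db = 2.0968 m

2.0968


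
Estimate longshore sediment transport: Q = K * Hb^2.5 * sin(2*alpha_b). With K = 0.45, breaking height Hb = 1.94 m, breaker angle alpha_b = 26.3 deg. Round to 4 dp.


Q = K * Hb^2.5 * sin(2 * alpha_b)
Hb^2.5 = 1.94^2.5 = 5.242088
sin(2 * 26.3) = sin(52.6) = 0.794415
Q = 0.45 * 5.242088 * 0.794415
Q = 1.8740 m^3/s

1.8740


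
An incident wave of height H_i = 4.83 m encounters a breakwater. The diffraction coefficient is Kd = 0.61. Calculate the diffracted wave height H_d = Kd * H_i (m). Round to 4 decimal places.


H_d = Kd * H_i
H_d = 0.61 * 4.83
H_d = 2.9463 m

2.9463


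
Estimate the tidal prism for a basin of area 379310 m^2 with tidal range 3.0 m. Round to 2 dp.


Tidal prism = Area * Tidal range
P = 379310 * 3.0
P = 1137930.00 m^3

1137930.00


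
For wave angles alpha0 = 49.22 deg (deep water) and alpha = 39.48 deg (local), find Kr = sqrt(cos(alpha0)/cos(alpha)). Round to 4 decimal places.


Kr = sqrt(cos(alpha0) / cos(alpha))
cos(49.22) = 0.653156
cos(39.48) = 0.771847
Kr = sqrt(0.653156 / 0.771847)
Kr = sqrt(0.846226)
Kr = 0.9199

0.9199


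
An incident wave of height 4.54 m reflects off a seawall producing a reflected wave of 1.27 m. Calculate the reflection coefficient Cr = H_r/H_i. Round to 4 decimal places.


Cr = H_r / H_i
Cr = 1.27 / 4.54
Cr = 0.2797

0.2797


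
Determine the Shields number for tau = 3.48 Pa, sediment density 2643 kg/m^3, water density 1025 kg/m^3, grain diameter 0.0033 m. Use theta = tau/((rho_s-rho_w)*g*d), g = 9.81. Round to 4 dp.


theta = tau / ((rho_s - rho_w) * g * d)
rho_s - rho_w = 2643 - 1025 = 1618
Denominator = 1618 * 9.81 * 0.0033 = 52.379514
theta = 3.48 / 52.379514
theta = 0.0664

0.0664


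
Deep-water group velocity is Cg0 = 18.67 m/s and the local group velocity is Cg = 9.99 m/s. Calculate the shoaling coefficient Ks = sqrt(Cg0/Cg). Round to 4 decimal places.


Ks = sqrt(Cg0 / Cg)
Ks = sqrt(18.67 / 9.99)
Ks = sqrt(1.8689)
Ks = 1.3671

1.3671


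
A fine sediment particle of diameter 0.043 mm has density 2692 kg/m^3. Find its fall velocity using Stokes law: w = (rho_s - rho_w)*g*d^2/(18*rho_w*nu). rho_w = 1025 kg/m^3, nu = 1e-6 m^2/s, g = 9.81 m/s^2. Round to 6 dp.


w = (rho_s - rho_w) * g * d^2 / (18 * rho_w * nu)
d = 0.043 mm = 0.000043 m
rho_s - rho_w = 2692 - 1025 = 1667
Numerator = 1667 * 9.81 * (0.000043)^2 = 0.000030237196
Denominator = 18 * 1025 * 1e-6 = 0.018450
w = 0.001639 m/s

0.001639


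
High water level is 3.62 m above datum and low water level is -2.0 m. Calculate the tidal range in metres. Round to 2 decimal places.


Tidal range = High water - Low water
Tidal range = 3.62 - (-2.0)
Tidal range = 5.62 m

5.62


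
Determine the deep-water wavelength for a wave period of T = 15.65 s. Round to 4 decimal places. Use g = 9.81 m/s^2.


L0 = g * T^2 / (2 * pi)
L0 = 9.81 * 15.65^2 / (2 * pi)
L0 = 9.81 * 244.9225 / 6.28319
L0 = 2402.6897 / 6.28319
L0 = 382.3999 m

382.3999


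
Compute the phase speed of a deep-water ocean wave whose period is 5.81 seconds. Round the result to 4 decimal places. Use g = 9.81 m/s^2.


We use the deep-water celerity formula:
C = g * T / (2 * pi)
C = 9.81 * 5.81 / (2 * 3.14159...)
C = 56.996100 / 6.283185
C = 9.0712 m/s

9.0712


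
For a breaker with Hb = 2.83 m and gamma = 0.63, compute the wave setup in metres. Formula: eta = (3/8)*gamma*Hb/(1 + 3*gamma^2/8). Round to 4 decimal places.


eta = (3/8) * gamma * Hb / (1 + 3*gamma^2/8)
Numerator = (3/8) * 0.63 * 2.83 = 0.668588
Denominator = 1 + 3*0.63^2/8 = 1 + 0.148838 = 1.148838
eta = 0.668588 / 1.148838
eta = 0.5820 m

0.5820


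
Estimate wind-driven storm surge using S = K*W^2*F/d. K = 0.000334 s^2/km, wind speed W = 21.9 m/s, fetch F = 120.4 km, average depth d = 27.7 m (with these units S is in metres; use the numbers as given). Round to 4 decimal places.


S = K * W^2 * F / d
W^2 = 21.9^2 = 479.61
S = 0.000334 * 479.61 * 120.4 / 27.7
Numerator = 0.000334 * 479.61 * 120.4 = 19.286845
S = 19.286845 / 27.7 = 0.6963 m

0.6963


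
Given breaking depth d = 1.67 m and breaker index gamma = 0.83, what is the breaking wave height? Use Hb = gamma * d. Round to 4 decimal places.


Hb = gamma * d
Hb = 0.83 * 1.67
Hb = 1.3861 m

1.3861


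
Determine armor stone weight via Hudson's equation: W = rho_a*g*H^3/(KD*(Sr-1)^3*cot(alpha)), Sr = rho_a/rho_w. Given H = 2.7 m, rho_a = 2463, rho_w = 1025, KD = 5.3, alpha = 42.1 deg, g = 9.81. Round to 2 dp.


Sr = rho_a / rho_w = 2463 / 1025 = 2.402927
(Sr - 1) = 1.402927
(Sr - 1)^3 = 2.761246
cot(42.1) = 1 / tan(42.1) = 1 / 0.903569 = 1.106722
Numerator = 2463 * 9.81 * 2.7^3 = 475581.2365
Denominator = 5.3 * 2.761246 * 1.106722 = 16.196436
W = 475581.2365 / 16.196436
W = 29363.33 N

29363.33
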